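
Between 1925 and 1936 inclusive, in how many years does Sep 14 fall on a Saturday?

2

Day of week of September 14 in each year:
1925: Mon, 1926: Tue, 1927: Wed, 1928: Fri, 1929: Sat ✓, 1930: Sun, 1931: Mon, 1932: Wed, 1933: Thu, 1934: Fri, 1935: Sat ✓, 1936: Mon
Saturdays: 1929, 1935.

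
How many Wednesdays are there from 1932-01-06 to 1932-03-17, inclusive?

1932-01-06 is a Wednesday.
That's 72 days from start to end, counting both.
72 = 7 × 10 + 2, so there are 10 full weeks plus 2 extra days.
Each full week contributes one Wednesday: 10 so far.
The 2 extra days are Wed, Thu — 1 of them qualifies.
Total: 10 + 1 = 11.

11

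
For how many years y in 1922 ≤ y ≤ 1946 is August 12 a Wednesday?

4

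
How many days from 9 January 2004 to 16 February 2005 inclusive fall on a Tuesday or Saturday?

116

9 January 2004 is a Friday.
From 9 January 2004 to 16 February 2005 is 405 days inclusive.
405 = 7 × 57 + 6, so there are 57 full weeks plus 6 extra days.
Each full week contributes 2 days from the set (Tue, Sat): 57 × 2 = 114.
The 6 extra days are Friday, Saturday, Sunday, Monday, Tuesday, Wednesday — 2 of them qualify.
Total: 114 + 2 = 116.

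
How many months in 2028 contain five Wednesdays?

4

A month has five Wednesdays exactly when Wednesday falls within its first (length − 28) days.
Jan: 31 days, starts Sat → 5 of Sat, Sun, Mon
Feb: 29 days, starts Tue → 5 of Tue
Mar: 31 days, starts Wed → 5 of Wed, Thu, Fri ✓
Apr: 30 days, starts Sat → 5 of Sat, Sun
May: 31 days, starts Mon → 5 of Mon, Tue, Wed ✓
Jun: 30 days, starts Thu → 5 of Thu, Fri
Jul: 31 days, starts Sat → 5 of Sat, Sun, Mon
Aug: 31 days, starts Tue → 5 of Tue, Wed, Thu ✓
Sep: 30 days, starts Fri → 5 of Fri, Sat
Oct: 31 days, starts Sun → 5 of Sun, Mon, Tue
Nov: 30 days, starts Wed → 5 of Wed, Thu ✓
Dec: 31 days, starts Fri → 5 of Fri, Sat, Sun
Months with five Wednesdays: Mar, May, Aug, Nov.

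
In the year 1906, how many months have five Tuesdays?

A month has five Tuesdays exactly when Tuesday falls within its first (length − 28) days.
Jan: 31 days, starts Mon → 5 of Mon, Tue, Wed ✓
Feb: 28 days, starts Thu → 5 of (none)
Mar: 31 days, starts Thu → 5 of Thu, Fri, Sat
Apr: 30 days, starts Sun → 5 of Sun, Mon
May: 31 days, starts Tue → 5 of Tue, Wed, Thu ✓
Jun: 30 days, starts Fri → 5 of Fri, Sat
Jul: 31 days, starts Sun → 5 of Sun, Mon, Tue ✓
Aug: 31 days, starts Wed → 5 of Wed, Thu, Fri
Sep: 30 days, starts Sat → 5 of Sat, Sun
Oct: 31 days, starts Mon → 5 of Mon, Tue, Wed ✓
Nov: 30 days, starts Thu → 5 of Thu, Fri
Dec: 31 days, starts Sat → 5 of Sat, Sun, Mon
Months with five Tuesdays: Jan, May, Jul, Oct.

4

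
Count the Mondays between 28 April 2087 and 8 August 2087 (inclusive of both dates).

15

28 April 2087 is a Monday.
The range spans 103 days (inclusive of both endpoints).
103 = 7 × 14 + 5, so there are 14 full weeks plus 5 extra days.
Each full week contributes one Monday: 14 so far.
The 5 extra days are Mon, Tue, Wed, Thu, Fri — 1 of them qualifies.
Total: 14 + 1 = 15.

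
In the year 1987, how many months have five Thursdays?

A month has five Thursdays exactly when Thursday falls within its first (length − 28) days.
Jan: 31 days, starts Thu → 5 of Thu, Fri, Sat ✓
Feb: 28 days, starts Sun → 5 of (none)
Mar: 31 days, starts Sun → 5 of Sun, Mon, Tue
Apr: 30 days, starts Wed → 5 of Wed, Thu ✓
May: 31 days, starts Fri → 5 of Fri, Sat, Sun
Jun: 30 days, starts Mon → 5 of Mon, Tue
Jul: 31 days, starts Wed → 5 of Wed, Thu, Fri ✓
Aug: 31 days, starts Sat → 5 of Sat, Sun, Mon
Sep: 30 days, starts Tue → 5 of Tue, Wed
Oct: 31 days, starts Thu → 5 of Thu, Fri, Sat ✓
Nov: 30 days, starts Sun → 5 of Sun, Mon
Dec: 31 days, starts Tue → 5 of Tue, Wed, Thu ✓
Months with five Thursdays: Jan, Apr, Jul, Oct, Dec.

5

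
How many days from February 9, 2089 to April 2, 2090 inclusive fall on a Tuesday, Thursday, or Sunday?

179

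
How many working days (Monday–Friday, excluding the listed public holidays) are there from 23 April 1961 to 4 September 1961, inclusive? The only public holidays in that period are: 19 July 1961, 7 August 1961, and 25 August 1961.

23 April 1961 is a Sunday.
From 23 April 1961 to 4 September 1961 is 135 days inclusive.
135 = 7 × 19 + 2, so there are 19 full weeks plus 2 extra days.
Each full week contributes 5 weekdays (Mon–Fri): 19 × 5 = 95.
The 2 extra days are Sunday, Monday — 1 of them qualifies.
Total: 95 + 1 = 96.
Holidays: 19 July 1961 (Wed); 7 August 1961 (Mon); 25 August 1961 (Fri).
All 3 holidays fall on weekdays, so subtract 3.
Business days: 96 − 3 = 93.

93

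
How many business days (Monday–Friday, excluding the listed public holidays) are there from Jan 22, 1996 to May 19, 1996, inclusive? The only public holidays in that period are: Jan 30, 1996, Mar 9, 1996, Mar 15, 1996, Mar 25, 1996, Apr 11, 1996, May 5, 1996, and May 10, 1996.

80 business days

Jan 22, 1996 is a Monday.
The range spans 119 days (inclusive of both endpoints).
119 = 7 × 17, so the span is exactly 17 full weeks.
Each full week contributes 5 weekdays (Mon–Fri): 17 × 5 = 85.
Holidays: Jan 30, 1996 (Tue); Mar 9, 1996 (Sat); Mar 15, 1996 (Fri); Mar 25, 1996 (Mon); Apr 11, 1996 (Thu); May 5, 1996 (Sun); May 10, 1996 (Fri).
5 of the 7 holidays fall on weekdays; the rest are weekends and were already excluded.
Business days: 85 − 5 = 80.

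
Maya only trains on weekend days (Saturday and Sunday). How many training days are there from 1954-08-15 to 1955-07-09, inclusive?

94

1954-08-15 is a Sunday.
The range spans 329 days (inclusive of both endpoints).
329 = 7 × 47, so the span is exactly 47 full weeks.
Each full week contributes 2 weekend days (Sat, Sun): 47 × 2 = 94.
Total: 94.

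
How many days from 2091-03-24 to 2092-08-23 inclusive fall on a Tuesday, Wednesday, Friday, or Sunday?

296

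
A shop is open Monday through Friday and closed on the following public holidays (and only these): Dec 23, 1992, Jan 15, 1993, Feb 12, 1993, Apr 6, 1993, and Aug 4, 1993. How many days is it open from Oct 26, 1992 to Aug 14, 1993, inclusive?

205 working days

Oct 26, 1992 is a Monday.
From Oct 26, 1992 to Aug 14, 1993 is 293 days inclusive.
293 = 7 × 41 + 6, so there are 41 full weeks plus 6 extra days.
Each full week contributes 5 weekdays (Mon–Fri): 41 × 5 = 205.
The 6 extra days are Mon, Tue, Wed, Thu, Fri, Sat — 5 of them qualify.
Total: 205 + 5 = 210.
Holidays: Dec 23, 1992 (Wed); Jan 15, 1993 (Fri); Feb 12, 1993 (Fri); Apr 6, 1993 (Tue); Aug 4, 1993 (Wed).
All 5 holidays fall on weekdays, so subtract 5.
Business days: 210 − 5 = 205.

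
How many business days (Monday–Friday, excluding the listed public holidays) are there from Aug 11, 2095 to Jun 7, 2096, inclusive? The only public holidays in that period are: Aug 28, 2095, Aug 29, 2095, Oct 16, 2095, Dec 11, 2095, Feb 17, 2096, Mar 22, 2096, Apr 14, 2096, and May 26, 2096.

Aug 11, 2095 is a Thursday.
From Aug 11, 2095 to Jun 7, 2096 is 302 days inclusive.
302 = 7 × 43 + 1, so there are 43 full weeks plus 1 extra day.
Each full week contributes 5 weekdays (Mon–Fri): 43 × 5 = 215.
The 1 extra day is Thu — 1 of them qualifies.
Total: 215 + 1 = 216.
Holidays: Aug 28, 2095 (Sun); Aug 29, 2095 (Mon); Oct 16, 2095 (Sun); Dec 11, 2095 (Sun); Feb 17, 2096 (Fri); Mar 22, 2096 (Thu); Apr 14, 2096 (Sat); May 26, 2096 (Sat).
3 of the 8 holidays fall on weekdays; the rest are weekends and were already excluded.
Business days: 216 − 3 = 213.

213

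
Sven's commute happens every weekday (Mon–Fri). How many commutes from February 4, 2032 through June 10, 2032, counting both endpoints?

92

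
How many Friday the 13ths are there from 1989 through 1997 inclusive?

15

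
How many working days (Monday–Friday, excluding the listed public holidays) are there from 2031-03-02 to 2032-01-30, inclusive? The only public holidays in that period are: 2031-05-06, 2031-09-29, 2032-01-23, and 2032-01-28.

236 working days

2031-03-02 is a Sunday.
The range spans 335 days (inclusive of both endpoints).
335 = 7 × 47 + 6, so there are 47 full weeks plus 6 extra days.
Each full week contributes 5 weekdays (Mon–Fri): 47 × 5 = 235.
The 6 extra days are Sun, Mon, Tue, Wed, Thu, Fri — 5 of them qualify.
Total: 235 + 5 = 240.
Holidays: 2031-05-06 (Tue); 2031-09-29 (Mon); 2032-01-23 (Fri); 2032-01-28 (Wed).
All 4 holidays fall on weekdays, so subtract 4.
Business days: 240 − 4 = 236.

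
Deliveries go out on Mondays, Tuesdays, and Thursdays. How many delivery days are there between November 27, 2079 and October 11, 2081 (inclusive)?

294

November 27, 2079 is a Monday.
From November 27, 2079 to October 11, 2081 is 685 days inclusive.
685 = 7 × 97 + 6, so there are 97 full weeks plus 6 extra days.
Each full week contributes 3 days from the set (Mon, Tue, Thu): 97 × 3 = 291.
The 6 extra days are Mon, Tue, Wed, Thu, Fri, Sat — 3 of them qualify.
Total: 291 + 3 = 294.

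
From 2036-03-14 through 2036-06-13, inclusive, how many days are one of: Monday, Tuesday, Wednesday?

2036-03-14 is a Friday.
That's 92 days from start to end, counting both.
92 = 7 × 13 + 1, so there are 13 full weeks plus 1 extra day.
Each full week contributes 3 days from the set (Mon, Tue, Wed): 13 × 3 = 39.
The 1 extra day is Friday — none qualify.
Total: 39 + 0 = 39.

39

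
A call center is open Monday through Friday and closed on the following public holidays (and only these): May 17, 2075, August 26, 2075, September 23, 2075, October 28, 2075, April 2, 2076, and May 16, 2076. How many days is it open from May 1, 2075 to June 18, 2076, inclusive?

292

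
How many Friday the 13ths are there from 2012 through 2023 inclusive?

22

Friday-the-13ths by year:
2012: Jan, Apr, Jul
2013: Sep, Dec
2014: Jun
2015: Feb, Mar, Nov
2016: May
2017: Jan, Oct
2018: Apr, Jul
2019: Sep, Dec
2020: Mar, Nov
2021: Aug
2022: May
2023: Jan, Oct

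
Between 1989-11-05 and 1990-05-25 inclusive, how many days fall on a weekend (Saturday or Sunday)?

57

1989-11-05 is a Sunday.
The range spans 202 days (inclusive of both endpoints).
202 = 7 × 28 + 6, so there are 28 full weeks plus 6 extra days.
Each full week contributes 2 weekend days (Sat, Sun): 28 × 2 = 56.
The 6 extra days are Sunday, Monday, Tuesday, Wednesday, Thursday, Friday — 1 of them qualifies.
Total: 56 + 1 = 57.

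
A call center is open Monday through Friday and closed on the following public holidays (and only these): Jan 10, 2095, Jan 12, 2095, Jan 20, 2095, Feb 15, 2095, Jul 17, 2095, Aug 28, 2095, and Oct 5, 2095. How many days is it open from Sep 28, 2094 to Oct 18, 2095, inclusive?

Sep 28, 2094 is a Tuesday.
The range spans 386 days (inclusive of both endpoints).
386 = 7 × 55 + 1, so there are 55 full weeks plus 1 extra day.
Each full week contributes 5 weekdays (Mon–Fri): 55 × 5 = 275.
The 1 extra day is Tue — 1 of them qualifies.
Total: 275 + 1 = 276.
Holidays: Jan 10, 2095 (Mon); Jan 12, 2095 (Wed); Jan 20, 2095 (Thu); Feb 15, 2095 (Tue); Jul 17, 2095 (Sun); Aug 28, 2095 (Sun); Oct 5, 2095 (Wed).
5 of the 7 holidays fall on weekdays; the rest are weekends and were already excluded.
Business days: 276 − 5 = 271.

271 business days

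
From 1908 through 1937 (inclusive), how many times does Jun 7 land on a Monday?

Day of week of June 7 in each year:
1908: Sun, 1909: Mon ✓, 1910: Tue, 1911: Wed, 1912: Fri, 1913: Sat, 1914: Sun, 1915: Mon ✓, 1916: Wed, 1917: Thu, 1918: Fri, 1919: Sat, 1920: Mon ✓, 1921: Tue, 1922: Wed, 1923: Thu, 1924: Sat, 1925: Sun, 1926: Mon ✓, 1927: Tue, 1928: Thu, 1929: Fri, 1930: Sat, 1931: Sun, 1932: Tue, 1933: Wed, 1934: Thu, 1935: Fri, 1936: Sun, 1937: Mon ✓
Mondays: 1909, 1915, 1920, 1926, 1937.

5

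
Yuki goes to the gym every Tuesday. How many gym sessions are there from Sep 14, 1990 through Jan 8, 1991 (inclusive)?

17

Sep 14, 1990 is a Friday.
The range spans 117 days (inclusive of both endpoints).
117 = 7 × 16 + 5, so there are 16 full weeks plus 5 extra days.
Each full week contributes one Tuesday: 16 so far.
The 5 extra days are Fri, Sat, Sun, Mon, Tue — 1 of them qualifies.
Total: 16 + 1 = 17.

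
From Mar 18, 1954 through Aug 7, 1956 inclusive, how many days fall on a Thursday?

125 Thursdays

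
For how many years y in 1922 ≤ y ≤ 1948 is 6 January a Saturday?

4

Day of week of January 6 in each year:
1922: Fri, 1923: Sat ✓, 1924: Sun, 1925: Tue, 1926: Wed, 1927: Thu, 1928: Fri, 1929: Sun, 1930: Mon, 1931: Tue, 1932: Wed, 1933: Fri, 1934: Sat ✓, 1935: Sun, 1936: Mon, 1937: Wed, 1938: Thu, 1939: Fri, 1940: Sat ✓, 1941: Mon, 1942: Tue, 1943: Wed, 1944: Thu, 1945: Sat ✓, 1946: Sun, 1947: Mon, 1948: Tue
Saturdays: 1923, 1934, 1940, 1945.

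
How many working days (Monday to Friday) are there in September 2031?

22

Sep 1, 2031 is a Monday.
The range spans 30 days (inclusive of both endpoints).
30 = 7 × 4 + 2, so there are 4 full weeks plus 2 extra days.
Each full week contributes 5 weekdays (Mon–Fri): 4 × 5 = 20.
The 2 extra days are Mon, Tue — 2 of them qualify.
Total: 20 + 2 = 22.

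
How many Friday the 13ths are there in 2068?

3

The 13th falls on a Friday when the month's 13th has weekday Fri.
Jan 13 is Fri ✓; Feb 13 is Mon; Mar 13 is Tue; Apr 13 is Fri ✓; May 13 is Sun; Jun 13 is Wed; Jul 13 is Fri ✓; Aug 13 is Mon; Sep 13 is Thu; Oct 13 is Sat; Nov 13 is Tue; Dec 13 is Thu.
Friday the 13ths: Jan, Apr, Jul.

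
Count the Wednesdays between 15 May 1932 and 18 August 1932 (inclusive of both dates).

14

15 May 1932 is a Sunday.
From 15 May 1932 to 18 August 1932 is 96 days inclusive.
96 = 7 × 13 + 5, so there are 13 full weeks plus 5 extra days.
Each full week contributes one Wednesday: 13 so far.
The 5 extra days are Sunday, Monday, Tuesday, Wednesday, Thursday — 1 of them qualifies.
Total: 13 + 1 = 14.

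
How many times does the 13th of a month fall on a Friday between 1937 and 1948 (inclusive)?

Friday-the-13ths by year:
1937: Aug
1938: May
1939: Jan, Oct
1940: Sep, Dec
1941: Jun
1942: Feb, Mar, Nov
1943: Aug
1944: Oct
1945: Apr, Jul
1946: Sep, Dec
1947: Jun
1948: Feb, Aug

19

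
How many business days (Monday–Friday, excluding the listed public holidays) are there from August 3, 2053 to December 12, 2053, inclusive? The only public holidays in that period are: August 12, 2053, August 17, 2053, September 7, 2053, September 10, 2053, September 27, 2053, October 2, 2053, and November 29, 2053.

August 3, 2053 is a Sunday.
The range spans 132 days (inclusive of both endpoints).
132 = 7 × 18 + 6, so there are 18 full weeks plus 6 extra days.
Each full week contributes 5 weekdays (Mon–Fri): 18 × 5 = 90.
The 6 extra days are Sunday, Monday, Tuesday, Wednesday, Thursday, Friday — 5 of them qualify.
Total: 90 + 5 = 95.
Holidays: August 12, 2053 (Tue); August 17, 2053 (Sun); September 7, 2053 (Sun); September 10, 2053 (Wed); September 27, 2053 (Sat); October 2, 2053 (Thu); November 29, 2053 (Sat).
3 of the 7 holidays fall on weekdays; the rest are weekends and were already excluded.
Business days: 95 − 3 = 92.

92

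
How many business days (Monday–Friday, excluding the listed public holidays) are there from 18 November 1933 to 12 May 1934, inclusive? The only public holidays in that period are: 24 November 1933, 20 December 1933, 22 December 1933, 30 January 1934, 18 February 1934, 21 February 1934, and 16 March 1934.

119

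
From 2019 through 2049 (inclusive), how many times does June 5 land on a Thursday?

4

Day of week of June 5 in each year:
2019: Wed, 2020: Fri, 2021: Sat, 2022: Sun, 2023: Mon, 2024: Wed, 2025: Thu ✓, 2026: Fri, 2027: Sat, 2028: Mon, 2029: Tue, 2030: Wed, 2031: Thu ✓, 2032: Sat, 2033: Sun, 2034: Mon, 2035: Tue, 2036: Thu ✓, 2037: Fri, 2038: Sat, 2039: Sun, 2040: Tue, 2041: Wed, 2042: Thu ✓, 2043: Fri, 2044: Sun, 2045: Mon, 2046: Tue, 2047: Wed, 2048: Fri, 2049: Sat
Thursdays: 2025, 2031, 2036, 2042.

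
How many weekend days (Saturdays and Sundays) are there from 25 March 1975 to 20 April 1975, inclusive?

8

25 March 1975 is a Tuesday.
The range spans 27 days (inclusive of both endpoints).
27 = 7 × 3 + 6, so there are 3 full weeks plus 6 extra days.
Each full week contributes 2 weekend days (Sat, Sun): 3 × 2 = 6.
The 6 extra days are Tue, Wed, Thu, Fri, Sat, Sun — 2 of them qualify.
Total: 6 + 2 = 8.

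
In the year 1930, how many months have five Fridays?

4

A month has five Fridays exactly when Friday falls within its first (length − 28) days.
Jan: 31 days, starts Wed → 5 of Wed, Thu, Fri ✓
Feb: 28 days, starts Sat → 5 of (none)
Mar: 31 days, starts Sat → 5 of Sat, Sun, Mon
Apr: 30 days, starts Tue → 5 of Tue, Wed
May: 31 days, starts Thu → 5 of Thu, Fri, Sat ✓
Jun: 30 days, starts Sun → 5 of Sun, Mon
Jul: 31 days, starts Tue → 5 of Tue, Wed, Thu
Aug: 31 days, starts Fri → 5 of Fri, Sat, Sun ✓
Sep: 30 days, starts Mon → 5 of Mon, Tue
Oct: 31 days, starts Wed → 5 of Wed, Thu, Fri ✓
Nov: 30 days, starts Sat → 5 of Sat, Sun
Dec: 31 days, starts Mon → 5 of Mon, Tue, Wed
Months with five Fridays: Jan, May, Aug, Oct.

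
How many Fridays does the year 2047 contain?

52

2047-01-01 is a Tuesday.
From 2047-01-01 to 2047-12-31 is 365 days inclusive.
365 = 7 × 52 + 1, so there are 52 full weeks plus 1 extra day.
Each full week contributes one Friday: 52 so far.
The 1 extra day is Tuesday — none qualify.
Total: 52 + 0 = 52.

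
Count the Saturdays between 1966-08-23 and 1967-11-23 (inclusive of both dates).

65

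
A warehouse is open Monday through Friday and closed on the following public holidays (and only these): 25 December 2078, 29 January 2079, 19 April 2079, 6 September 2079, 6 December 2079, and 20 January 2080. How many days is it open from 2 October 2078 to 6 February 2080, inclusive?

349 business days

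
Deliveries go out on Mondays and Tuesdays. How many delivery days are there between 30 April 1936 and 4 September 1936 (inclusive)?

30 April 1936 is a Thursday.
That's 128 days from start to end, counting both.
128 = 7 × 18 + 2, so there are 18 full weeks plus 2 extra days.
Each full week contributes 2 days from the set (Mon, Tue): 18 × 2 = 36.
The 2 extra days are Thursday, Friday — none qualify.
Total: 36 + 0 = 36.

36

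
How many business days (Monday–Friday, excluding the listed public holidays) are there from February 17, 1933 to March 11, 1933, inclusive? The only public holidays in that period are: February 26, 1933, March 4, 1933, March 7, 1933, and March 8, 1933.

February 17, 1933 is a Friday.
That's 23 days from start to end, counting both.
23 = 7 × 3 + 2, so there are 3 full weeks plus 2 extra days.
Each full week contributes 5 weekdays (Mon–Fri): 3 × 5 = 15.
The 2 extra days are Fri, Sat — 1 of them qualifies.
Total: 15 + 1 = 16.
Holidays: February 26, 1933 (Sun); March 4, 1933 (Sat); March 7, 1933 (Tue); March 8, 1933 (Wed).
2 of the 4 holidays fall on weekdays; the rest are weekends and were already excluded.
Business days: 16 − 2 = 14.

14 business days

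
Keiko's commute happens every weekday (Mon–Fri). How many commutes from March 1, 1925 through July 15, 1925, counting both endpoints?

March 1, 1925 is a Sunday.
That's 137 days from start to end, counting both.
137 = 7 × 19 + 4, so there are 19 full weeks plus 4 extra days.
Each full week contributes 5 weekdays (Mon–Fri): 19 × 5 = 95.
The 4 extra days are Sunday, Monday, Tuesday, Wednesday — 3 of them qualify.
Total: 95 + 3 = 98.

98 weekdays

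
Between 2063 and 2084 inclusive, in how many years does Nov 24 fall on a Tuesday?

Day of week of November 24 in each year:
2063: Sat, 2064: Mon, 2065: Tue ✓, 2066: Wed, 2067: Thu, 2068: Sat, 2069: Sun, 2070: Mon, 2071: Tue ✓, 2072: Thu, 2073: Fri, 2074: Sat, 2075: Sun, 2076: Tue ✓, 2077: Wed, 2078: Thu, 2079: Fri, 2080: Sun, 2081: Mon, 2082: Tue ✓, 2083: Wed, 2084: Fri
Tuesdays: 2065, 2071, 2076, 2082.

4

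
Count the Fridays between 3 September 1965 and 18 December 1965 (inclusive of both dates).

3 September 1965 is a Friday.
From 3 September 1965 to 18 December 1965 is 107 days inclusive.
107 = 7 × 15 + 2, so there are 15 full weeks plus 2 extra days.
Each full week contributes one Friday: 15 so far.
The 2 extra days are Fri, Sat — 1 of them qualifies.
Total: 15 + 1 = 16.

16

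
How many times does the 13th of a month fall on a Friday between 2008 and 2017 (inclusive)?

18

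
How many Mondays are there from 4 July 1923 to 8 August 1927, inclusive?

4 July 1923 is a Wednesday.
The range spans 1497 days (inclusive of both endpoints).
1497 = 7 × 213 + 6, so there are 213 full weeks plus 6 extra days.
Each full week contributes one Monday: 213 so far.
The 6 extra days are Wed, Thu, Fri, Sat, Sun, Mon — 1 of them qualifies.
Total: 213 + 1 = 214.

214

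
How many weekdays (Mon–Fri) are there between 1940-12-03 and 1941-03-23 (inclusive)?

79 weekdays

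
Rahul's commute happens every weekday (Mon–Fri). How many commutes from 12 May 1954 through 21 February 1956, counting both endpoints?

12 May 1954 is a Wednesday.
That's 651 days from start to end, counting both.
651 = 7 × 93, so the span is exactly 93 full weeks.
Each full week contributes 5 weekdays (Mon–Fri): 93 × 5 = 465.
Total: 465.

465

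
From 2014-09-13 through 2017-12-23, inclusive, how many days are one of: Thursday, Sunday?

342

2014-09-13 is a Saturday.
From 2014-09-13 to 2017-12-23 is 1198 days inclusive.
1198 = 7 × 171 + 1, so there are 171 full weeks plus 1 extra day.
Each full week contributes 2 days from the set (Thu, Sun): 171 × 2 = 342.
The 1 extra day is Saturday — none qualify.
Total: 342 + 0 = 342.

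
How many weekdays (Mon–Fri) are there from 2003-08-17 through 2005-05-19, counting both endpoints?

2003-08-17 is a Sunday.
That's 642 days from start to end, counting both.
642 = 7 × 91 + 5, so there are 91 full weeks plus 5 extra days.
Each full week contributes 5 weekdays (Mon–Fri): 91 × 5 = 455.
The 5 extra days are Sunday, Monday, Tuesday, Wednesday, Thursday — 4 of them qualify.
Total: 455 + 4 = 459.

459 weekdays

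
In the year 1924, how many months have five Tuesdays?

A month has five Tuesdays exactly when Tuesday falls within its first (length − 28) days.
Jan: 31 days, starts Tue → 5 of Tue, Wed, Thu ✓
Feb: 29 days, starts Fri → 5 of Fri
Mar: 31 days, starts Sat → 5 of Sat, Sun, Mon
Apr: 30 days, starts Tue → 5 of Tue, Wed ✓
May: 31 days, starts Thu → 5 of Thu, Fri, Sat
Jun: 30 days, starts Sun → 5 of Sun, Mon
Jul: 31 days, starts Tue → 5 of Tue, Wed, Thu ✓
Aug: 31 days, starts Fri → 5 of Fri, Sat, Sun
Sep: 30 days, starts Mon → 5 of Mon, Tue ✓
Oct: 31 days, starts Wed → 5 of Wed, Thu, Fri
Nov: 30 days, starts Sat → 5 of Sat, Sun
Dec: 31 days, starts Mon → 5 of Mon, Tue, Wed ✓
Months with five Tuesdays: Jan, Apr, Jul, Sep, Dec.

5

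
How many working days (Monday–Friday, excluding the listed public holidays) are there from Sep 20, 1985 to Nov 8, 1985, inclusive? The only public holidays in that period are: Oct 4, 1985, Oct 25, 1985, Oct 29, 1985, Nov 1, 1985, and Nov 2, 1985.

Sep 20, 1985 is a Friday.
From Sep 20, 1985 to Nov 8, 1985 is 50 days inclusive.
50 = 7 × 7 + 1, so there are 7 full weeks plus 1 extra day.
Each full week contributes 5 weekdays (Mon–Fri): 7 × 5 = 35.
The 1 extra day is Fri — 1 of them qualifies.
Total: 35 + 1 = 36.
Holidays: Oct 4, 1985 (Fri); Oct 25, 1985 (Fri); Oct 29, 1985 (Tue); Nov 1, 1985 (Fri); Nov 2, 1985 (Sat).
4 of the 5 holidays fall on weekdays; the rest are weekends and were already excluded.
Business days: 36 − 4 = 32.

32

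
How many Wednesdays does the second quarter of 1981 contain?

April 1, 1981 is a Wednesday.
From April 1, 1981 to June 30, 1981 is 91 days inclusive.
91 = 7 × 13, so the span is exactly 13 full weeks.
Each full week contributes one Wednesday: 13 so far.

13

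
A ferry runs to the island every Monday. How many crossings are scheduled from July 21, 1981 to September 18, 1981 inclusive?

July 21, 1981 is a Tuesday.
The range spans 60 days (inclusive of both endpoints).
60 = 7 × 8 + 4, so there are 8 full weeks plus 4 extra days.
Each full week contributes one Monday: 8 so far.
The 4 extra days are Tue, Wed, Thu, Fri — none qualify.
Total: 8 + 0 = 8.

8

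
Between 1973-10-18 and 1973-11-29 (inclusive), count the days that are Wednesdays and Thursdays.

13

1973-10-18 is a Thursday.
From 1973-10-18 to 1973-11-29 is 43 days inclusive.
43 = 7 × 6 + 1, so there are 6 full weeks plus 1 extra day.
Each full week contributes 2 days from the set (Wed, Thu): 6 × 2 = 12.
The 1 extra day is Thursday — 1 of them qualifies.
Total: 12 + 1 = 13.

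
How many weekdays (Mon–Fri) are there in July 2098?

2098-07-01 is a Tuesday.
The range spans 31 days (inclusive of both endpoints).
31 = 7 × 4 + 3, so there are 4 full weeks plus 3 extra days.
Each full week contributes 5 weekdays (Mon–Fri): 4 × 5 = 20.
The 3 extra days are Tuesday, Wednesday, Thursday — 3 of them qualify.
Total: 20 + 3 = 23.

23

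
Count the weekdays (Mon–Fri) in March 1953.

March 1, 1953 is a Sunday.
From March 1, 1953 to March 31, 1953 is 31 days inclusive.
31 = 7 × 4 + 3, so there are 4 full weeks plus 3 extra days.
Each full week contributes 5 weekdays (Mon–Fri): 4 × 5 = 20.
The 3 extra days are Sun, Mon, Tue — 2 of them qualify.
Total: 20 + 2 = 22.

22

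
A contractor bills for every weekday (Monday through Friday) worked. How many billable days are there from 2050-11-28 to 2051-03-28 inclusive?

2050-11-28 is a Monday.
That's 121 days from start to end, counting both.
121 = 7 × 17 + 2, so there are 17 full weeks plus 2 extra days.
Each full week contributes 5 weekdays (Mon–Fri): 17 × 5 = 85.
The 2 extra days are Monday, Tuesday — 2 of them qualify.
Total: 85 + 2 = 87.

87 weekdays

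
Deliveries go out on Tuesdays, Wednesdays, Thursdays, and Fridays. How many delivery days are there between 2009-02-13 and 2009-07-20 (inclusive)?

89

2009-02-13 is a Friday.
That's 158 days from start to end, counting both.
158 = 7 × 22 + 4, so there are 22 full weeks plus 4 extra days.
Each full week contributes 4 days from the set (Tue, Wed, Thu, Fri): 22 × 4 = 88.
The 4 extra days are Friday, Saturday, Sunday, Monday — 1 of them qualifies.
Total: 88 + 1 = 89.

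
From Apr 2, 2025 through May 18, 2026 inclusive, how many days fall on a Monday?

59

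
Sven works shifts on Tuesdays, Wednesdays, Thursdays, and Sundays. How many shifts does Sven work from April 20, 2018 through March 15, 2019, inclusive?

188

April 20, 2018 is a Friday.
From April 20, 2018 to March 15, 2019 is 330 days inclusive.
330 = 7 × 47 + 1, so there are 47 full weeks plus 1 extra day.
Each full week contributes 4 days from the set (Tue, Wed, Thu, Sun): 47 × 4 = 188.
The 1 extra day is Friday — none qualify.
Total: 188 + 0 = 188.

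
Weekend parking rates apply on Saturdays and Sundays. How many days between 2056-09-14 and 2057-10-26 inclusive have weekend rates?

2056-09-14 is a Thursday.
From 2056-09-14 to 2057-10-26 is 408 days inclusive.
408 = 7 × 58 + 2, so there are 58 full weeks plus 2 extra days.
Each full week contributes 2 weekend days (Sat, Sun): 58 × 2 = 116.
The 2 extra days are Thursday, Friday — none qualify.
Total: 116 + 0 = 116.

116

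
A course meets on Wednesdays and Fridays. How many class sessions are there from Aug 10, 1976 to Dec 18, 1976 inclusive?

38

Aug 10, 1976 is a Tuesday.
That's 131 days from start to end, counting both.
131 = 7 × 18 + 5, so there are 18 full weeks plus 5 extra days.
Each full week contributes 2 days from the set (Wed, Fri): 18 × 2 = 36.
The 5 extra days are Tue, Wed, Thu, Fri, Sat — 2 of them qualify.
Total: 36 + 2 = 38.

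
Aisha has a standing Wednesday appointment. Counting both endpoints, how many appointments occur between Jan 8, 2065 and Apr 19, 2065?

Jan 8, 2065 is a Thursday.
The range spans 102 days (inclusive of both endpoints).
102 = 7 × 14 + 4, so there are 14 full weeks plus 4 extra days.
Each full week contributes one Wednesday: 14 so far.
The 4 extra days are Thu, Fri, Sat, Sun — none qualify.
Total: 14 + 0 = 14.

14 Wednesdays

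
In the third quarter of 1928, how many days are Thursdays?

13

July 1, 1928 is a Sunday.
From July 1, 1928 to September 30, 1928 is 92 days inclusive.
92 = 7 × 13 + 1, so there are 13 full weeks plus 1 extra day.
Each full week contributes one Thursday: 13 so far.
The 1 extra day is Sun — none qualify.
Total: 13 + 0 = 13.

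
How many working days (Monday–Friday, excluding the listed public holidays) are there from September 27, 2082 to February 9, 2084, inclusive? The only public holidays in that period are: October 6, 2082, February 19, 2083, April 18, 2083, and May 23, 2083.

356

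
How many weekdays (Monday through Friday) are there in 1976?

January 1, 1976 is a Thursday.
From January 1, 1976 to December 31, 1976 is 366 days inclusive.
366 = 7 × 52 + 2, so there are 52 full weeks plus 2 extra days.
Each full week contributes 5 weekdays (Mon–Fri): 52 × 5 = 260.
The 2 extra days are Thursday, Friday — 2 of them qualify.
Total: 260 + 2 = 262.

262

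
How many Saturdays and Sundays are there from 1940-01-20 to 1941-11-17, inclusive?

192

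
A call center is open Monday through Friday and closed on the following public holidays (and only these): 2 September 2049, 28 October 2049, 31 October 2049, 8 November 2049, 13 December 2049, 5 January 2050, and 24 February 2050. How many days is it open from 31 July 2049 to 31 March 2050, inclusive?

168

31 July 2049 is a Saturday.
The range spans 244 days (inclusive of both endpoints).
244 = 7 × 34 + 6, so there are 34 full weeks plus 6 extra days.
Each full week contributes 5 weekdays (Mon–Fri): 34 × 5 = 170.
The 6 extra days are Sat, Sun, Mon, Tue, Wed, Thu — 4 of them qualify.
Total: 170 + 4 = 174.
Holidays: 2 September 2049 (Thu); 28 October 2049 (Thu); 31 October 2049 (Sun); 8 November 2049 (Mon); 13 December 2049 (Mon); 5 January 2050 (Wed); 24 February 2050 (Thu).
6 of the 7 holidays fall on weekdays; the rest are weekends and were already excluded.
Business days: 174 − 6 = 168.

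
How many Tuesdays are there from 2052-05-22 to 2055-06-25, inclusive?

2052-05-22 is a Wednesday.
The range spans 1130 days (inclusive of both endpoints).
1130 = 7 × 161 + 3, so there are 161 full weeks plus 3 extra days.
Each full week contributes one Tuesday: 161 so far.
The 3 extra days are Wednesday, Thursday, Friday — none qualify.
Total: 161 + 0 = 161.

161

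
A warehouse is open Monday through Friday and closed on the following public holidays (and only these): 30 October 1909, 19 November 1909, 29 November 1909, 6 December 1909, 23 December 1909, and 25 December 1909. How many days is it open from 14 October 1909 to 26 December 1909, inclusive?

48

14 October 1909 is a Thursday.
From 14 October 1909 to 26 December 1909 is 74 days inclusive.
74 = 7 × 10 + 4, so there are 10 full weeks plus 4 extra days.
Each full week contributes 5 weekdays (Mon–Fri): 10 × 5 = 50.
The 4 extra days are Thu, Fri, Sat, Sun — 2 of them qualify.
Total: 50 + 2 = 52.
Holidays: 30 October 1909 (Sat); 19 November 1909 (Fri); 29 November 1909 (Mon); 6 December 1909 (Mon); 23 December 1909 (Thu); 25 December 1909 (Sat).
4 of the 6 holidays fall on weekdays; the rest are weekends and were already excluded.
Business days: 52 − 4 = 48.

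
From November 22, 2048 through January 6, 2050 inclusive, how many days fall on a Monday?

59 Mondays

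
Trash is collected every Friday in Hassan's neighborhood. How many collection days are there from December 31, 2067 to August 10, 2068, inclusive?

32

December 31, 2067 is a Saturday.
From December 31, 2067 to August 10, 2068 is 224 days inclusive.
224 = 7 × 32, so the span is exactly 32 full weeks.
Each full week contributes one Friday: 32 so far.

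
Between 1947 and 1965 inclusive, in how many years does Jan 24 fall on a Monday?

Day of week of January 24 in each year:
1947: Fri, 1948: Sat, 1949: Mon ✓, 1950: Tue, 1951: Wed, 1952: Thu, 1953: Sat, 1954: Sun, 1955: Mon ✓, 1956: Tue, 1957: Thu, 1958: Fri, 1959: Sat, 1960: Sun, 1961: Tue, 1962: Wed, 1963: Thu, 1964: Fri, 1965: Sun
Mondays: 1949, 1955.

2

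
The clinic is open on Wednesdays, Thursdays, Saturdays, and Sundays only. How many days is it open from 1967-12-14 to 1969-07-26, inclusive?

1967-12-14 is a Thursday.
The range spans 591 days (inclusive of both endpoints).
591 = 7 × 84 + 3, so there are 84 full weeks plus 3 extra days.
Each full week contributes 4 days from the set (Wed, Thu, Sat, Sun): 84 × 4 = 336.
The 3 extra days are Thu, Fri, Sat — 2 of them qualify.
Total: 336 + 2 = 338.

338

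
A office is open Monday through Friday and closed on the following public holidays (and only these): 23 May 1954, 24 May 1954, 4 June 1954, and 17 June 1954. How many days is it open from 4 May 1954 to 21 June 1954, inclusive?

4 May 1954 is a Tuesday.
The range spans 49 days (inclusive of both endpoints).
49 = 7 × 7, so the span is exactly 7 full weeks.
Each full week contributes 5 weekdays (Mon–Fri): 7 × 5 = 35.
Total: 35.
Holidays: 23 May 1954 (Sun); 24 May 1954 (Mon); 4 June 1954 (Fri); 17 June 1954 (Thu).
3 of the 4 holidays fall on weekdays; the rest are weekends and were already excluded.
Business days: 35 − 3 = 32.

32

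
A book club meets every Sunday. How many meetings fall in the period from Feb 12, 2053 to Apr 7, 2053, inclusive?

Feb 12, 2053 is a Wednesday.
That's 55 days from start to end, counting both.
55 = 7 × 7 + 6, so there are 7 full weeks plus 6 extra days.
Each full week contributes one Sunday: 7 so far.
The 6 extra days are Wednesday, Thursday, Friday, Saturday, Sunday, Monday — 1 of them qualifies.
Total: 7 + 1 = 8.

8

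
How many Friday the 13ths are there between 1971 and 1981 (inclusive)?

Friday-the-13ths by year:
1971: Aug
1972: Oct
1973: Apr, Jul
1974: Sep, Dec
1975: Jun
1976: Feb, Aug
1977: May
1978: Jan, Oct
1979: Apr, Jul
1980: Jun
1981: Feb, Mar, Nov

18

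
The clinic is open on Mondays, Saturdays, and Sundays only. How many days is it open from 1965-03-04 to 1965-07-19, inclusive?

1965-03-04 is a Thursday.
That's 138 days from start to end, counting both.
138 = 7 × 19 + 5, so there are 19 full weeks plus 5 extra days.
Each full week contributes 3 days from the set (Mon, Sat, Sun): 19 × 3 = 57.
The 5 extra days are Thu, Fri, Sat, Sun, Mon — 3 of them qualify.
Total: 57 + 3 = 60.

60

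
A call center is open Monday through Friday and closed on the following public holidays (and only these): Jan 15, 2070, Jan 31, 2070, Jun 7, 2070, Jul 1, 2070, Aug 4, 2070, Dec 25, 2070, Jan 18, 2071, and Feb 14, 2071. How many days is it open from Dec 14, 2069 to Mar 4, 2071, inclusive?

313

Dec 14, 2069 is a Saturday.
The range spans 446 days (inclusive of both endpoints).
446 = 7 × 63 + 5, so there are 63 full weeks plus 5 extra days.
Each full week contributes 5 weekdays (Mon–Fri): 63 × 5 = 315.
The 5 extra days are Saturday, Sunday, Monday, Tuesday, Wednesday — 3 of them qualify.
Total: 315 + 3 = 318.
Holidays: Jan 15, 2070 (Wed); Jan 31, 2070 (Fri); Jun 7, 2070 (Sat); Jul 1, 2070 (Tue); Aug 4, 2070 (Mon); Dec 25, 2070 (Thu); Jan 18, 2071 (Sun); Feb 14, 2071 (Sat).
5 of the 8 holidays fall on weekdays; the rest are weekends and were already excluded.
Business days: 318 − 5 = 313.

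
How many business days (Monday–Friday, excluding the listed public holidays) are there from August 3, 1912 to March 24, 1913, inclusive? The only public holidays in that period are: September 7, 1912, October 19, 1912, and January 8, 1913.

165 business days

August 3, 1912 is a Saturday.
The range spans 234 days (inclusive of both endpoints).
234 = 7 × 33 + 3, so there are 33 full weeks plus 3 extra days.
Each full week contributes 5 weekdays (Mon–Fri): 33 × 5 = 165.
The 3 extra days are Saturday, Sunday, Monday — 1 of them qualifies.
Total: 165 + 1 = 166.
Holidays: September 7, 1912 (Sat); October 19, 1912 (Sat); January 8, 1913 (Wed).
1 of the 3 holidays fall on weekdays; the rest are weekends and were already excluded.
Business days: 166 − 1 = 165.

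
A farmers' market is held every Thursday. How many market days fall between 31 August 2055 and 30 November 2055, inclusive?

13

31 August 2055 is a Tuesday.
That's 92 days from start to end, counting both.
92 = 7 × 13 + 1, so there are 13 full weeks plus 1 extra day.
Each full week contributes one Thursday: 13 so far.
The 1 extra day is Tue — none qualify.
Total: 13 + 0 = 13.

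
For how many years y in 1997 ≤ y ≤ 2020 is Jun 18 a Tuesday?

3

Day of week of June 18 in each year:
1997: Wed, 1998: Thu, 1999: Fri, 2000: Sun, 2001: Mon, 2002: Tue ✓, 2003: Wed, 2004: Fri, 2005: Sat, 2006: Sun, 2007: Mon, 2008: Wed, 2009: Thu, 2010: Fri, 2011: Sat, 2012: Mon, 2013: Tue ✓, 2014: Wed, 2015: Thu, 2016: Sat, 2017: Sun, 2018: Mon, 2019: Tue ✓, 2020: Thu
Tuesdays: 2002, 2013, 2019.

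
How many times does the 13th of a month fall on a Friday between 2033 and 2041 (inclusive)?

Friday-the-13ths by year:
2033: May
2034: Jan, Oct
2035: Apr, Jul
2036: Jun
2037: Feb, Mar, Nov
2038: Aug
2039: May
2040: Jan, Apr, Jul
2041: Sep, Dec

16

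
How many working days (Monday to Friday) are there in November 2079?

22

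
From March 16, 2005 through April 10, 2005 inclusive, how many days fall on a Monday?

March 16, 2005 is a Wednesday.
That's 26 days from start to end, counting both.
26 = 7 × 3 + 5, so there are 3 full weeks plus 5 extra days.
Each full week contributes one Monday: 3 so far.
The 5 extra days are Wed, Thu, Fri, Sat, Sun — none qualify.
Total: 3 + 0 = 3.

3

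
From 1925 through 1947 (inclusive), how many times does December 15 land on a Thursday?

3

Day of week of December 15 in each year:
1925: Tue, 1926: Wed, 1927: Thu ✓, 1928: Sat, 1929: Sun, 1930: Mon, 1931: Tue, 1932: Thu ✓, 1933: Fri, 1934: Sat, 1935: Sun, 1936: Tue, 1937: Wed, 1938: Thu ✓, 1939: Fri, 1940: Sun, 1941: Mon, 1942: Tue, 1943: Wed, 1944: Fri, 1945: Sat, 1946: Sun, 1947: Mon
Thursdays: 1927, 1932, 1938.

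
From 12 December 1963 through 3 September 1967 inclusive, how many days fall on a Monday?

194

12 December 1963 is a Thursday.
The range spans 1362 days (inclusive of both endpoints).
1362 = 7 × 194 + 4, so there are 194 full weeks plus 4 extra days.
Each full week contributes one Monday: 194 so far.
The 4 extra days are Thursday, Friday, Saturday, Sunday — none qualify.
Total: 194 + 0 = 194.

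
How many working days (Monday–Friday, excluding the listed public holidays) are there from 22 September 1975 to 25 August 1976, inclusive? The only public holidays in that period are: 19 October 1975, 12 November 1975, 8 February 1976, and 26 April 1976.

22 September 1975 is a Monday.
That's 339 days from start to end, counting both.
339 = 7 × 48 + 3, so there are 48 full weeks plus 3 extra days.
Each full week contributes 5 weekdays (Mon–Fri): 48 × 5 = 240.
The 3 extra days are Monday, Tuesday, Wednesday — 3 of them qualify.
Total: 240 + 3 = 243.
Holidays: 19 October 1975 (Sun); 12 November 1975 (Wed); 8 February 1976 (Sun); 26 April 1976 (Mon).
2 of the 4 holidays fall on weekdays; the rest are weekends and were already excluded.
Business days: 243 − 2 = 241.

241 working days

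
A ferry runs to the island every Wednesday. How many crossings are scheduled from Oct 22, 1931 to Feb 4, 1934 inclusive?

Oct 22, 1931 is a Thursday.
That's 837 days from start to end, counting both.
837 = 7 × 119 + 4, so there are 119 full weeks plus 4 extra days.
Each full week contributes one Wednesday: 119 so far.
The 4 extra days are Thursday, Friday, Saturday, Sunday — none qualify.
Total: 119 + 0 = 119.

119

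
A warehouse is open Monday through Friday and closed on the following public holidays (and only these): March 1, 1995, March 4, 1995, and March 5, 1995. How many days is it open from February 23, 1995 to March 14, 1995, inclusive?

13

February 23, 1995 is a Thursday.
The range spans 20 days (inclusive of both endpoints).
20 = 7 × 2 + 6, so there are 2 full weeks plus 6 extra days.
Each full week contributes 5 weekdays (Mon–Fri): 2 × 5 = 10.
The 6 extra days are Thu, Fri, Sat, Sun, Mon, Tue — 4 of them qualify.
Total: 10 + 4 = 14.
Holidays: March 1, 1995 (Wed); March 4, 1995 (Sat); March 5, 1995 (Sun).
1 of the 3 holidays fall on weekdays; the rest are weekends and were already excluded.
Business days: 14 − 1 = 13.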